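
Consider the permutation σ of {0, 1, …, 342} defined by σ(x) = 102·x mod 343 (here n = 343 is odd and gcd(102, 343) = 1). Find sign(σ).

Start at x=253: 253 → 81 → 30 → 316 → 333 → 9 → 232 → … (one orbit).
Cycle lengths of π_102 on ℤ/343ℤ: [147, 147, 21, 21, 3, 3, 1]; 7 cycles in total.
With 7 cycles on 343 points, sign = (−1)^{343−7} = +1.

+1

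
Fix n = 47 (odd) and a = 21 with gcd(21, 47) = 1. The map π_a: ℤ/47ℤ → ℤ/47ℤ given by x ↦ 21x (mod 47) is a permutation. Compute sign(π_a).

+1

Orbit of 1 under x↦21x: [1, 21, 18, 2, 42, 36, 4]… (length divides ord_47(21)).
3 cycles of lengths [23, 23, 1].
3 cycles on 47: each ℓ→(−1)^(ℓ−1), product (−1)^44 = +1.
The Jacobi symbol (21|47) = +1 (Zolotarev) agrees.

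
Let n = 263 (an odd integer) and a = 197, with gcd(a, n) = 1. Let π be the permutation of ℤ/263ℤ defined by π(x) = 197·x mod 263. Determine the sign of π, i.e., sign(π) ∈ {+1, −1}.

Orbit of 81 under x↦197x: [81, 177, 153, 159, 26, 125, 166]… (length divides ord_263(197)).
Decompose π into cycles: lengths [262, 1] (2 cycles, including the fixed point 0).
2 cycles on 263: each ℓ→(−1)^(ℓ−1), product (−1)^261 = -1.
(197|263)_J = -1 (Zolotarev's lemma cross-check).

-1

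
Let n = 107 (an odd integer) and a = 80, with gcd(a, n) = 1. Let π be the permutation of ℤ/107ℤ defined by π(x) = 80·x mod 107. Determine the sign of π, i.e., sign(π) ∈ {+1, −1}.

-1

Trace 55: π^k(55) = [55, 13, 77, 61, 65, 64, 91] for k=0..6.
Cycle type of π: 106 + 1; total 2 cycles.
sign(π) = (−1)^{n − #cycles} = (−1)^{107−2} = (−1)^105 = -1.
The Jacobi symbol (80|107) = -1 (Zolotarev) agrees.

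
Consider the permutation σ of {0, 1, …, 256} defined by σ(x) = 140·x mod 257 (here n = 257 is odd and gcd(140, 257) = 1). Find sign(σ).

Start at x=81: 81 → 32 → 111 → 120 → 95 → 193 → 35 → … (one orbit).
5 cycles of lengths [64, 64, 64, 64, 1].
257 − 5 = 252 transpositions; sign(π) = (−1)^252 = +1.
Check: (140/257) = +1 by Zolotarev.

+1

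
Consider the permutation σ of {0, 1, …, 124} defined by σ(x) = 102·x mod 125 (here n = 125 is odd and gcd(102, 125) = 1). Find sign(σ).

Orbit of 48 under x↦102x: [48, 21, 17, 109, 118, 36, 47]… (length divides ord_125(102)).
Cycle lengths of π_102 on ℤ/125ℤ: [100, 20, 4, 1]; 4 cycles in total.
125 − 4 = 121 transpositions; sign(π) = (−1)^121 = -1.

-1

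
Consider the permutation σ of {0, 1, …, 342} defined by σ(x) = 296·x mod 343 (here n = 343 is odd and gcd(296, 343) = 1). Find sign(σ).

+1

Orbit of 50 under x↦296x: [50, 51, 4, 155, 261, 81, 309]… (length divides ord_343(296)).
The orbit structure of x ↦ 296x mod 343: 7 orbits of sizes [147, 147, 21, 21, 3, 3, 1].
With 7 cycles on 343 points, sign = (−1)^{343−7} = +1.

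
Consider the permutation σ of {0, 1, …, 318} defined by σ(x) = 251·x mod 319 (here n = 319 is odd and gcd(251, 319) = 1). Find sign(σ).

Start at x=212: 212 → 258 → 1 → 251 → 158 → 102 → 82 → … (one orbit).
π_251 has 6 disjoint cycles with lengths [140, 140, 28, 5, 5, 1] on {0,…,318}.
6 cycles on 319: each ℓ→(−1)^(ℓ−1), product (−1)^313 = -1.

-1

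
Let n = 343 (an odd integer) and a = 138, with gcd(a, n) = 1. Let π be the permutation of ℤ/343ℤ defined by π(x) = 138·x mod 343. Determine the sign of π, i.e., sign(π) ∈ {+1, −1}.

Orbit of 153 under x↦138x: [153, 191, 290, 232, 117, 25, 20]… (length divides ord_343(138)).
Cycle lengths of π_138 on ℤ/343ℤ: [294, 42, 6, 1]; 4 cycles in total.
4 cycles on 343: each ℓ→(−1)^(ℓ−1), product (−1)^339 = -1.
The Jacobi symbol (138|343) = -1 (Zolotarev) agrees.

-1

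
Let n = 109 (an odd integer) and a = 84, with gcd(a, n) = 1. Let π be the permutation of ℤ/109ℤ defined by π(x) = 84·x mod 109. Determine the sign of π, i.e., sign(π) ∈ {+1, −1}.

Start at x=87: 87 → 5 → 93 → 73 → 28 → 63 → 60 → … (one orbit).
Cycle type of π: 54×2 + 1; total 3 cycles.
109 − 3 = 106 transpositions; sign(π) = (−1)^106 = +1.
(84|109)_J = +1 (Zolotarev's lemma cross-check).

+1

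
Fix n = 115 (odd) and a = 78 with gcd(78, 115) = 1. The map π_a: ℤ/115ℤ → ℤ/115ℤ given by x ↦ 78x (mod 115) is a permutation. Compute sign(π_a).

-1

Trace 39: π^k(39) = [39, 52, 31, 3, 4, 82, 71] for k=0..6.
Cycle lengths of π_78 on ℤ/115ℤ: [44, 44, 11, 11, 4, 1]; 6 cycles in total.
With 6 cycles on 115 points, sign = (−1)^{115−6} = -1.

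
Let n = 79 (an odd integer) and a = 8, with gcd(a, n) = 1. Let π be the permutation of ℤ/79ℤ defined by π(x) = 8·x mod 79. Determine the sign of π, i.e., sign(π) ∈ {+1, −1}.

+1

Orbit of 8 under x↦8x: [8, 64, 38, 67, 62, 22, 18]… (length divides ord_79(8)).
π_8 has 7 disjoint cycles with lengths [13, 13, 13, 13, 13, 13, 1] on {0,…,78}.
n − c = 79 − 7 = 72; sign = (−1)^72 = +1.
Via Zolotarev, sign(π_{8}) = (8|79) = +1.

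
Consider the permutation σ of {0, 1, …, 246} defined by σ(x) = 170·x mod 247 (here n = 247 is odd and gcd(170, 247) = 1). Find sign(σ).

-1

Trace 1: π^k(1) = [1, 170] for k=0..1.
130 cycles of lengths [2, 2, 2, 2, 2, 2, 2, 2, 2, 2, 2, 2, 2, 2, 2, 2, 2, 2, 2, 2, 2, 2, 2, 2, 2, 2, 2, 2, 2, 2, 2, 2, 2, 2, 2, 2, 2, 2, 2, 2, 2, 2, 2, 2, 2, 2, 2, 2, 2, 2, 2, 2, 2, 2, 2, 2, 2, 2, 2, 2, 2, 2, 2, 2, 2, 2, 2, 2, 2, 2, 2, 2, 2, 2, 2, 2, 2, 2, 2, 2, 2, 2, 2, 2, 2, 2, 2, 2, 2, 2, 2, 2, 2, 2, 2, 2, 2, 2, 2, 2, 2, 2, 2, 2, 2, 2, 2, 2, 2, 2, 2, 2, 2, 2, 2, 2, 2, 1, 1, 1, 1, 1, 1, 1, 1, 1, 1, 1, 1, 1].
Σ(ℓ_i−1) = 247−130 = 117; sign = (−1)^117 = -1.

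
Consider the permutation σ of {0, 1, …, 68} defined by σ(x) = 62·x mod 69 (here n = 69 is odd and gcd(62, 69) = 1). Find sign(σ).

Trace 41: π^k(41) = [41, 58, 8, 13, 47, 16, 26] for k=0..6.
Cycle lengths of π_62 on ℤ/69ℤ: [22, 22, 11, 11, 2, 1]; 6 cycles in total.
n − c = 69 − 6 = 63; sign = (−1)^63 = -1.

-1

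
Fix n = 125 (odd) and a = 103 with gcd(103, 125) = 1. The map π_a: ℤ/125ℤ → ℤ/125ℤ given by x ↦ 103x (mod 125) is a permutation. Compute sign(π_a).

Trace 21: π^k(21) = [21, 38, 39, 17, 1, 103, 109] for k=0..6.
Cycle lengths of π_103 on ℤ/125ℤ: [100, 20, 4, 1]; 4 cycles in total.
125 − 4 = 121 transpositions; sign(π) = (−1)^121 = -1.
The Jacobi symbol (103|125) = -1 (Zolotarev) agrees.

-1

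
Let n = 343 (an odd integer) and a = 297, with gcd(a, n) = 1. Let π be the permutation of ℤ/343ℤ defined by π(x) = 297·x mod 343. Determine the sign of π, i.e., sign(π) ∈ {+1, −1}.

Start at x=11: 11 → 180 → 295 → 150 → 303 → 125 → 81 → … (one orbit).
The orbit structure of x ↦ 297x mod 343: 4 orbits of sizes [294, 42, 6, 1].
sign(π) = (−1)^{n − #cycles} = (−1)^{343−4} = (−1)^339 = -1.
Zolotarev: (297|343) = -1, matching the cycle-count sign.

-1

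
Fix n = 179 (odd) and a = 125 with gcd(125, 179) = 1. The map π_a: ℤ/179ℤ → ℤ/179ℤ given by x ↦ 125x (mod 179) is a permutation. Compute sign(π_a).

Trace 4: π^k(4) = [4, 142, 29, 45, 76, 13, 14] for k=0..6.
3 cycles of lengths [89, 89, 1].
3 cycles on 179: each ℓ→(−1)^(ℓ−1), product (−1)^176 = +1.

+1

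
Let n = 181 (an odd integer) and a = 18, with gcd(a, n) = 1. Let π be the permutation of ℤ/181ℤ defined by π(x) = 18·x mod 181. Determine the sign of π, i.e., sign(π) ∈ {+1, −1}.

Trace 100: π^k(100) = [100, 171, 1, 18, 143, 40, 177] for k=0..6.
Cycle lengths of π_18 on ℤ/181ℤ: [180, 1]; 2 cycles in total.
2 cycles on 181: each ℓ→(−1)^(ℓ−1), product (−1)^179 = -1.

-1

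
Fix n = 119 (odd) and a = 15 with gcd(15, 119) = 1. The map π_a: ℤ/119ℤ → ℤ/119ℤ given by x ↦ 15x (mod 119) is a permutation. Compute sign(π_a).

Trace 43: π^k(43) = [43, 50, 36, 64, 8, 1, 15] for k=0..6.
Decompose π into cycles: lengths [8, 8, 8, 8, 8, 8, 8, 8, 8, 8, 8, 8, 8, 8, 1, 1, 1, 1, 1, 1, 1] (21 cycles, including the fixed point 0).
sign(π) = (−1)^{n − #cycles} = (−1)^{119−21} = (−1)^98 = +1.
Via Zolotarev, sign(π_{15}) = (15|119) = +1.

+1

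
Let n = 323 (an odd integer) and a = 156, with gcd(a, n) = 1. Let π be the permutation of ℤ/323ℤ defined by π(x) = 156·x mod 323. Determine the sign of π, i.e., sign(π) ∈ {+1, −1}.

-1

Start at x=43: 43 → 248 → 251 → 73 → 83 → 28 → 169 → … (one orbit).
Cycle lengths of π_156 on ℤ/323ℤ: [144, 144, 16, 9, 9, 1]; 6 cycles in total.
With 6 cycles on 323 points, sign = (−1)^{323−6} = -1.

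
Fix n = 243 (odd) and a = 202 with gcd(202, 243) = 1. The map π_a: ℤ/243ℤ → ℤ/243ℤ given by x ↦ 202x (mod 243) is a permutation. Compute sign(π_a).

+1

Orbit of 151 under x↦202x: [151, 127, 139, 133, 136, 13, 196]… (length divides ord_243(202)).
Cycle lengths of π_202 on ℤ/243ℤ: [81, 81, 27, 27, 9, 9, 3, 3, 1, 1, 1]; 11 cycles in total.
243 − 11 = 232 transpositions; sign(π) = (−1)^232 = +1.
Via Zolotarev, sign(π_{202}) = (202|243) = +1.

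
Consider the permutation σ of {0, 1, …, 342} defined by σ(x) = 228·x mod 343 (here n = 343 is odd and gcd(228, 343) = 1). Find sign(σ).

+1

Start at x=9: 9 → 337 → 4 → 226 → 78 → 291 → 149 → … (one orbit).
The orbit structure of x ↦ 228x mod 343: 7 orbits of sizes [147, 147, 21, 21, 3, 3, 1].
343 − 7 = 336 transpositions; sign(π) = (−1)^336 = +1.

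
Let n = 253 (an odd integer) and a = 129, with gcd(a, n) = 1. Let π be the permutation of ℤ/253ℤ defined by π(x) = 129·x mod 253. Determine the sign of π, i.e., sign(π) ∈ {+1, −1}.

Start at x=51: 51 → 1 → 129 → 196 → 237 → 213 → 153 → … (one orbit).
π_129 has 5 disjoint cycles with lengths [110, 110, 22, 10, 1] on {0,…,252}.
Σ(ℓ_i−1) = 253−5 = 248; sign = (−1)^248 = +1.
(129|253)_J = +1 (Zolotarev's lemma cross-check).

+1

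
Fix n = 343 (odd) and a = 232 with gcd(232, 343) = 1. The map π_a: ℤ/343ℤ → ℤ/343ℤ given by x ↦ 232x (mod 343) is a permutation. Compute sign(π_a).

+1

Start at x=302: 302 → 92 → 78 → 260 → 295 → 183 → 267 → … (one orbit).
Decompose π into cycles: lengths [49, 49, 49, 49, 49, 49, 7, 7, 7, 7, 7, 7, 1, 1, 1, 1, 1, 1, 1] (19 cycles, including the fixed point 0).
With 19 cycles on 343 points, sign = (−1)^{343−19} = +1.
(232|343)_J = +1 (Zolotarev's lemma cross-check).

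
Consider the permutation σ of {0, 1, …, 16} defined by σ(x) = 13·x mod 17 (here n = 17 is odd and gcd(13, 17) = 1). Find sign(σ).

Start at x=16: 16 → 4 → 1 → 13 → 16 (one orbit).
Decompose π into cycles: lengths [4, 4, 4, 4, 1] (5 cycles, including the fixed point 0).
n − c = 17 − 5 = 12; sign = (−1)^12 = +1.

+1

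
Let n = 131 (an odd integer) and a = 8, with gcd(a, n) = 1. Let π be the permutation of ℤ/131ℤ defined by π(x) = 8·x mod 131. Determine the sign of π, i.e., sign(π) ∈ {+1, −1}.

Orbit of 116 under x↦8x: [116, 11, 88, 49, 130, 123, 67]… (length divides ord_131(8)).
The orbit structure of x ↦ 8x mod 131: 2 orbits of sizes [130, 1].
2 cycles on 131: each ℓ→(−1)^(ℓ−1), product (−1)^129 = -1.
Check: (8/131) = -1 by Zolotarev.

-1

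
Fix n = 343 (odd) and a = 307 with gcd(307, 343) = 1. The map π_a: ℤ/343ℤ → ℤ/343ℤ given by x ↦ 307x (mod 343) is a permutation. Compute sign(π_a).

-1

Trace 83: π^k(83) = [83, 99, 209, 22, 237, 43, 167] for k=0..6.
Decompose π into cycles: lengths [98, 98, 98, 14, 14, 14, 2, 2, 2, 1] (10 cycles, including the fixed point 0).
With 10 cycles on 343 points, sign = (−1)^{343−10} = -1.
The Jacobi symbol (307|343) = -1 (Zolotarev) agrees.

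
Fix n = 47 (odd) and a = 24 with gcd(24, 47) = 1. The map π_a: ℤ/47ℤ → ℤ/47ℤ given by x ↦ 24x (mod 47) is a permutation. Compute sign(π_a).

Orbit of 18 under x↦24x: [18, 9, 28, 14, 7, 27, 37]… (length divides ord_47(24)).
The orbit structure of x ↦ 24x mod 47: 3 orbits of sizes [23, 23, 1].
3 cycles on 47: each ℓ→(−1)^(ℓ−1), product (−1)^44 = +1.
Check: (24/47) = +1 by Zolotarev.

+1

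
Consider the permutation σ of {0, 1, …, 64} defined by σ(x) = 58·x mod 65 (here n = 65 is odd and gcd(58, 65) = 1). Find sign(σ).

+1

Orbit of 47 under x↦58x: [47, 61, 28, 64, 7, 16, 18]… (length divides ord_65(58)).
7 cycles of lengths [12, 12, 12, 12, 12, 4, 1].
65 − 7 = 58 transpositions; sign(π) = (−1)^58 = +1.
Check: (58/65) = +1 by Zolotarev.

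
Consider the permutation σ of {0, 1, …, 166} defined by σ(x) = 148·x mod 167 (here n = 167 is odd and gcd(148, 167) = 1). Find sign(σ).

Orbit of 72 under x↦148x: [72, 135, 107, 138, 50, 52, 14]… (length divides ord_167(148)).
The orbit structure of x ↦ 148x mod 167: 2 orbits of sizes [166, 1].
2 cycles on 167: each ℓ→(−1)^(ℓ−1), product (−1)^165 = -1.
Zolotarev: (148|167) = -1, matching the cycle-count sign.

-1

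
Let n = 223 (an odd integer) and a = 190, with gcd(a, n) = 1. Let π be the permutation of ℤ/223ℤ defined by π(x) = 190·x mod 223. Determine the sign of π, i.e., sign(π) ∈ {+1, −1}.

-1

Trace 54: π^k(54) = [54, 2, 157, 171, 155, 14, 207] for k=0..6.
Cycle type of π: 74×3 + 1; total 4 cycles.
n − c = 223 − 4 = 219; sign = (−1)^219 = -1.
Zolotarev: (190|223) = -1, matching the cycle-count sign.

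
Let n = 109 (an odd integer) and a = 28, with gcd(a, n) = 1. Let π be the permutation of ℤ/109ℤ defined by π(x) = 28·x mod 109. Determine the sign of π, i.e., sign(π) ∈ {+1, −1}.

Orbit of 21 under x↦28x: [21, 43, 5, 31, 105, 106, 25]… (length divides ord_109(28)).
3 cycles of lengths [54, 54, 1].
n − c = 109 − 3 = 106; sign = (−1)^106 = +1.
(28|109)_J = +1 (Zolotarev's lemma cross-check).

+1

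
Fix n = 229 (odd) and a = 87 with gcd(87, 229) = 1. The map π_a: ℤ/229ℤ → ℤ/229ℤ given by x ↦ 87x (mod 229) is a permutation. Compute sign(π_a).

-1

Orbit of 196 under x↦87x: [196, 106, 62, 127, 57, 150, 226]… (length divides ord_229(87)).
Cycle lengths of π_87 on ℤ/229ℤ: [228, 1]; 2 cycles in total.
n − c = 229 − 2 = 227; sign = (−1)^227 = -1.
Check: (87/229) = -1 by Zolotarev.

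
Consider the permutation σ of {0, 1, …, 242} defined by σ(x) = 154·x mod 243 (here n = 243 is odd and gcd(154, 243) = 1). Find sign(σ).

+1

Start at x=64: 64 → 136 → 46 → 37 → 109 → 19 → 10 → … (one orbit).
Cycle lengths of π_154 on ℤ/243ℤ: [27, 27, 27, 27, 27, 27, 9, 9, 9, 9, 9, 9, 3, 3, 3, 3, 3, 3, 1, 1, 1, 1, 1, 1, 1, 1, 1]; 27 cycles in total.
With 27 cycles on 243 points, sign = (−1)^{243−27} = +1.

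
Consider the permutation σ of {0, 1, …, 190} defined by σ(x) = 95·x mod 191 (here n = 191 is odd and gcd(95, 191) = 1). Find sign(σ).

Trace 95: π^k(95) = [95, 48, 167, 12, 185, 3, 94] for k=0..6.
π_95 has 2 disjoint cycles with lengths [190, 1] on {0,…,190}.
n − c = 191 − 2 = 189; sign = (−1)^189 = -1.

-1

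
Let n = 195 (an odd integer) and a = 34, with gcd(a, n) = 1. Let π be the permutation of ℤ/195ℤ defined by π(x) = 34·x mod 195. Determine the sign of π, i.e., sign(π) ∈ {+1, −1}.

-1

Orbit of 34 under x↦34x: [34, 181, 109, 1]… (length divides ord_195(34)).
54 cycles of lengths [4, 4, 4, 4, 4, 4, 4, 4, 4, 4, 4, 4, 4, 4, 4, 4, 4, 4, 4, 4, 4, 4, 4, 4, 4, 4, 4, 4, 4, 4, 4, 4, 4, 4, 4, 4, 4, 4, 4, 4, 4, 4, 4, 4, 4, 2, 2, 2, 2, 2, 2, 1, 1, 1].
n − c = 195 − 54 = 141; sign = (−1)^141 = -1.
(34|195)_J = -1 (Zolotarev's lemma cross-check).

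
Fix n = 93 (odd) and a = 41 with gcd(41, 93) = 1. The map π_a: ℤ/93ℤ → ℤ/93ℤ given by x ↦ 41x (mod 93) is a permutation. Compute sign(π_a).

-1

Start at x=20: 20 → 76 → 47 → 67 → 50 → 4 → 71 → … (one orbit).
π_41 has 6 disjoint cycles with lengths [30, 30, 15, 15, 2, 1] on {0,…,92}.
sign(π) = (−1)^{n − #cycles} = (−1)^{93−6} = (−1)^87 = -1.
(41|93)_J = -1 (Zolotarev's lemma cross-check).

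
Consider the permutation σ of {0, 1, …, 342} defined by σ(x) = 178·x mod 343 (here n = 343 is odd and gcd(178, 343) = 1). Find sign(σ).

Orbit of 1 under x↦178x: [1, 178, 128, 146, 263, 166, 50]… (length divides ord_343(178)).
16 cycles of lengths [42, 42, 42, 42, 42, 42, 42, 6, 6, 6, 6, 6, 6, 6, 6, 1].
Σ(ℓ_i−1) = 343−16 = 327; sign = (−1)^327 = -1.
(178|343)_J = -1 (Zolotarev's lemma cross-check).

-1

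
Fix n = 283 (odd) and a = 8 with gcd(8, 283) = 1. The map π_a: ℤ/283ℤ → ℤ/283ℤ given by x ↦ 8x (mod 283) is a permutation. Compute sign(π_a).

-1

Orbit of 217 under x↦8x: [217, 38, 21, 168, 212, 281, 267]… (length divides ord_283(8)).
Cycle lengths of π_8 on ℤ/283ℤ: [94, 94, 94, 1]; 4 cycles in total.
n − c = 283 − 4 = 279; sign = (−1)^279 = -1.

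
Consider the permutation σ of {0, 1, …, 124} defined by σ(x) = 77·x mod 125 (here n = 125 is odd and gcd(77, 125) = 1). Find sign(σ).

-1

Trace 116: π^k(116) = [116, 57, 14, 78, 6, 87, 74] for k=0..6.
Decompose π into cycles: lengths [100, 20, 4, 1] (4 cycles, including the fixed point 0).
n − c = 125 − 4 = 121; sign = (−1)^121 = -1.
The Jacobi symbol (77|125) = -1 (Zolotarev) agrees.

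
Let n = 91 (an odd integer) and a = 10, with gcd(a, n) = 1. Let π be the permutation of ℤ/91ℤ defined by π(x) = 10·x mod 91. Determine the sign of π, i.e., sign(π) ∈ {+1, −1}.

Start at x=90: 90 → 81 → 82 → 1 → 10 → 9 → 90 (one orbit).
The orbit structure of x ↦ 10x mod 91: 16 orbits of sizes [6, 6, 6, 6, 6, 6, 6, 6, 6, 6, 6, 6, 6, 6, 6, 1].
n − c = 91 − 16 = 75; sign = (−1)^75 = -1.

-1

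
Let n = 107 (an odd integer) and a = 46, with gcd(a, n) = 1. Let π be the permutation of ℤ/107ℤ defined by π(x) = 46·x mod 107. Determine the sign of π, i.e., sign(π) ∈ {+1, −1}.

Orbit of 55 under x↦46x: [55, 69, 71, 56, 8, 47, 22]… (length divides ord_107(46)).
The orbit structure of x ↦ 46x mod 107: 2 orbits of sizes [106, 1].
With 2 cycles on 107 points, sign = (−1)^{107−2} = -1.
The Jacobi symbol (46|107) = -1 (Zolotarev) agrees.

-1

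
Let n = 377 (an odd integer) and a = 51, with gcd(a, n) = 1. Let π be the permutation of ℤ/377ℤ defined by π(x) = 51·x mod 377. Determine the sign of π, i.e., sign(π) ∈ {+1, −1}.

Trace 38: π^k(38) = [38, 53, 64, 248, 207, 1, 51] for k=0..6.
33 cycles of lengths [14, 14, 14, 14, 14, 14, 14, 14, 14, 14, 14, 14, 14, 14, 14, 14, 14, 14, 14, 14, 14, 14, 14, 14, 14, 14, 2, 2, 2, 2, 2, 2, 1].
With 33 cycles on 377 points, sign = (−1)^{377−33} = +1.

+1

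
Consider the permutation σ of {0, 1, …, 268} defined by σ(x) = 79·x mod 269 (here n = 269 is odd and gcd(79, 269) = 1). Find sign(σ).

+1

Start at x=207: 207 → 213 → 149 → 204 → 245 → 256 → 49 → … (one orbit).
Cycle lengths of π_79 on ℤ/269ℤ: [134, 134, 1]; 3 cycles in total.
sign(π) = (−1)^{n − #cycles} = (−1)^{269−3} = (−1)^266 = +1.
Zolotarev: (79|269) = +1, matching the cycle-count sign.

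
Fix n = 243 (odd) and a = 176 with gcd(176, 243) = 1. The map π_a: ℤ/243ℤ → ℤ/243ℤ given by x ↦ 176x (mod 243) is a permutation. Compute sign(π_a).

Start at x=157: 157 → 173 → 73 → 212 → 133 → 80 → 229 → … (one orbit).
6 cycles of lengths [162, 54, 18, 6, 2, 1].
6 cycles on 243: each ℓ→(−1)^(ℓ−1), product (−1)^237 = -1.
Zolotarev: (176|243) = -1, matching the cycle-count sign.

-1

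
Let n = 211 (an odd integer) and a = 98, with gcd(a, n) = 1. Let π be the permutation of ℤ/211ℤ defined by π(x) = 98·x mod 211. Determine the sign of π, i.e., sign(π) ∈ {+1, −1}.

Start at x=90: 90 → 169 → 104 → 64 → 153 → 13 → 8 → … (one orbit).
Cycle type of π: 70×3 + 1; total 4 cycles.
With 4 cycles on 211 points, sign = (−1)^{211−4} = -1.
Zolotarev: (98|211) = -1, matching the cycle-count sign.

-1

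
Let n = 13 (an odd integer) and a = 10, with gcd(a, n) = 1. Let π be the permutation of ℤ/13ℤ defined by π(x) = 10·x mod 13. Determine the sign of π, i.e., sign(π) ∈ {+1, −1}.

+1

Start at x=12: 12 → 3 → 4 → 1 → 10 → 9 → 12 (one orbit).
The orbit structure of x ↦ 10x mod 13: 3 orbits of sizes [6, 6, 1].
sign(π) = (−1)^{n − #cycles} = (−1)^{13−3} = (−1)^10 = +1.
Via Zolotarev, sign(π_{10}) = (10|13) = +1.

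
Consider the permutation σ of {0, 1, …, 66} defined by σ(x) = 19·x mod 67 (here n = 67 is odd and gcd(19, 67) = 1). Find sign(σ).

+1

Start at x=55: 55 → 40 → 23 → 35 → 62 → 39 → 4 → … (one orbit).
π_19 has 3 disjoint cycles with lengths [33, 33, 1] on {0,…,66}.
Σ(ℓ_i−1) = 67−3 = 64; sign = (−1)^64 = +1.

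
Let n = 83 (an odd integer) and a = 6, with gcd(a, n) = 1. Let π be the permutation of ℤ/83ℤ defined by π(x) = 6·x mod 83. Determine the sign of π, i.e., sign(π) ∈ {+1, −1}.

-1

Trace 17: π^k(17) = [17, 19, 31, 20, 37, 56, 4] for k=0..6.
The orbit structure of x ↦ 6x mod 83: 2 orbits of sizes [82, 1].
Σ(ℓ_i−1) = 83−2 = 81; sign = (−1)^81 = -1.
(6|83)_J = -1 (Zolotarev's lemma cross-check).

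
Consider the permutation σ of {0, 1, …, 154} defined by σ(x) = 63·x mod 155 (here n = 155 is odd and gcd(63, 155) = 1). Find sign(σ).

Trace 94: π^k(94) = [94, 32, 1, 63] for k=0..3.
π_63 has 62 disjoint cycles with lengths [4, 4, 4, 4, 4, 4, 4, 4, 4, 4, 4, 4, 4, 4, 4, 4, 4, 4, 4, 4, 4, 4, 4, 4, 4, 4, 4, 4, 4, 4, 4, 1, 1, 1, 1, 1, 1, 1, 1, 1, 1, 1, 1, 1, 1, 1, 1, 1, 1, 1, 1, 1, 1, 1, 1, 1, 1, 1, 1, 1, 1, 1] on {0,…,154}.
n − c = 155 − 62 = 93; sign = (−1)^93 = -1.

-1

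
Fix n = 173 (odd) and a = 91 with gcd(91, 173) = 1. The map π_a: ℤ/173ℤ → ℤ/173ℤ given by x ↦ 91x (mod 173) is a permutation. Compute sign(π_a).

Orbit of 158 under x↦91x: [158, 19, 172, 82, 23, 17, 163]… (length divides ord_173(91)).
Cycle type of π: 172 + 1; total 2 cycles.
n − c = 173 − 2 = 171; sign = (−1)^171 = -1.
Check: (91/173) = -1 by Zolotarev.

-1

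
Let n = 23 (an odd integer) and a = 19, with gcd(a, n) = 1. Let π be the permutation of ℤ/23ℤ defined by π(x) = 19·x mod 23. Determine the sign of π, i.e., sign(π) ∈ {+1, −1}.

Start at x=21: 21 → 8 → 14 → 13 → 17 → 1 → 19 → … (one orbit).
Decompose π into cycles: lengths [22, 1] (2 cycles, including the fixed point 0).
2 cycles on 23: each ℓ→(−1)^(ℓ−1), product (−1)^21 = -1.

-1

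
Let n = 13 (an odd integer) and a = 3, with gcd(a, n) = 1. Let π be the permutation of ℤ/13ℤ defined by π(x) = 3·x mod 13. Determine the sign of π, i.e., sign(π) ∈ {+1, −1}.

Trace 3: π^k(3) = [3, 9, 1] for k=0..2.
Cycle type of π: 3×4 + 1; total 5 cycles.
sign(π) = (−1)^{n − #cycles} = (−1)^{13−5} = (−1)^8 = +1.
Check: (3/13) = +1 by Zolotarev.

+1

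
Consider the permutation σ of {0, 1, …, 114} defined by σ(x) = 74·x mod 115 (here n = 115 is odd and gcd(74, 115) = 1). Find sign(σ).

Start at x=26: 26 → 84 → 6 → 99 → 81 → 14 → 1 → … (one orbit).
Cycle lengths of π_74 on ℤ/115ℤ: [22, 22, 22, 22, 22, 2, 2, 1]; 8 cycles in total.
n − c = 115 − 8 = 107; sign = (−1)^107 = -1.

-1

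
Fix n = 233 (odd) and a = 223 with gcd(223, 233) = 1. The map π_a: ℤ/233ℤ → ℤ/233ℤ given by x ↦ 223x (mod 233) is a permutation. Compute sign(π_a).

Trace 160: π^k(160) = [160, 31, 156, 71, 222, 110, 65] for k=0..6.
Cycle type of π: 232 + 1; total 2 cycles.
233 − 2 = 231 transpositions; sign(π) = (−1)^231 = -1.
(223|233)_J = -1 (Zolotarev's lemma cross-check).

-1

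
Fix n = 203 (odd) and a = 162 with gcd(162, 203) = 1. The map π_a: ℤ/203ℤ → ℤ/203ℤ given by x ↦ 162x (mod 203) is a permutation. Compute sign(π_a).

Orbit of 99 under x↦162x: [99, 1, 162, 57]… (length divides ord_203(162)).
The orbit structure of x ↦ 162x mod 203: 56 orbits of sizes [4, 4, 4, 4, 4, 4, 4, 4, 4, 4, 4, 4, 4, 4, 4, 4, 4, 4, 4, 4, 4, 4, 4, 4, 4, 4, 4, 4, 4, 4, 4, 4, 4, 4, 4, 4, 4, 4, 4, 4, 4, 4, 4, 4, 4, 4, 4, 4, 4, 1, 1, 1, 1, 1, 1, 1].
n − c = 203 − 56 = 147; sign = (−1)^147 = -1.

-1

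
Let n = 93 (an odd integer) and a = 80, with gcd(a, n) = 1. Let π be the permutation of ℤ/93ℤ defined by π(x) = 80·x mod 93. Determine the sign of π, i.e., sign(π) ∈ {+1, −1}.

Orbit of 71 under x↦80x: [71, 7, 2, 67, 59, 70, 20]… (length divides ord_93(80)).
π_80 has 6 disjoint cycles with lengths [30, 30, 15, 15, 2, 1] on {0,…,92}.
With 6 cycles on 93 points, sign = (−1)^{93−6} = -1.
Check: (80/93) = -1 by Zolotarev.

-1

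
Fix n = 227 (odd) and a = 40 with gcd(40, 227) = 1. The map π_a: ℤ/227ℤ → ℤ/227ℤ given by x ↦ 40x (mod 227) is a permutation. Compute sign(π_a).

+1

Orbit of 78 under x↦40x: [78, 169, 177, 43, 131, 19, 79]… (length divides ord_227(40)).
Decompose π into cycles: lengths [113, 113, 1] (3 cycles, including the fixed point 0).
With 3 cycles on 227 points, sign = (−1)^{227−3} = +1.
(40|227)_J = +1 (Zolotarev's lemma cross-check).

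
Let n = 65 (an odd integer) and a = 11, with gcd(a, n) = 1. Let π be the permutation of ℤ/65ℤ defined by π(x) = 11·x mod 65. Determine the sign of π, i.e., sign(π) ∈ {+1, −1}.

Start at x=21: 21 → 36 → 6 → 1 → 11 → 56 → 31 → … (one orbit).
Decompose π into cycles: lengths [12, 12, 12, 12, 12, 1, 1, 1, 1, 1] (10 cycles, including the fixed point 0).
With 10 cycles on 65 points, sign = (−1)^{65−10} = -1.

-1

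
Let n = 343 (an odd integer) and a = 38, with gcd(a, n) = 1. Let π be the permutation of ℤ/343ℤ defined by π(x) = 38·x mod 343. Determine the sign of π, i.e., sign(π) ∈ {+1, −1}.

Trace 145: π^k(145) = [145, 22, 150, 212, 167, 172, 19] for k=0..6.
Decompose π into cycles: lengths [294, 42, 6, 1] (4 cycles, including the fixed point 0).
n − c = 343 − 4 = 339; sign = (−1)^339 = -1.
Zolotarev: (38|343) = -1, matching the cycle-count sign.

-1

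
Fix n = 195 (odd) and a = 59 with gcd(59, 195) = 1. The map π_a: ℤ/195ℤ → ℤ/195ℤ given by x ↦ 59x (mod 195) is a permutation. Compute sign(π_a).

Orbit of 16 under x↦59x: [16, 164, 121, 119, 1, 59, 166]… (length divides ord_195(59)).
Cycle lengths of π_59 on ℤ/195ℤ: [12, 12, 12, 12, 12, 12, 12, 12, 12, 12, 12, 12, 12, 12, 12, 2, 2, 2, 2, 2, 2, 2, 1]; 23 cycles in total.
Σ(ℓ_i−1) = 195−23 = 172; sign = (−1)^172 = +1.

+1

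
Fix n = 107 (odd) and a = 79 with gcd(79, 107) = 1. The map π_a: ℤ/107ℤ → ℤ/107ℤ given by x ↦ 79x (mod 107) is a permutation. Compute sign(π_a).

+1

Trace 49: π^k(49) = [49, 19, 3, 23, 105, 56, 37] for k=0..6.
Cycle lengths of π_79 on ℤ/107ℤ: [53, 53, 1]; 3 cycles in total.
With 3 cycles on 107 points, sign = (−1)^{107−3} = +1.
(79|107)_J = +1 (Zolotarev's lemma cross-check).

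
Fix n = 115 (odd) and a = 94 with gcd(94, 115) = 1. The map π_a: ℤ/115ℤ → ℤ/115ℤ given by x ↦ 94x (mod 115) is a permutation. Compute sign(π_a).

Trace 71: π^k(71) = [71, 4, 31, 39, 101, 64, 36] for k=0..6.
π_94 has 9 disjoint cycles with lengths [22, 22, 22, 22, 11, 11, 2, 2, 1] on {0,…,114}.
n − c = 115 − 9 = 106; sign = (−1)^106 = +1.

+1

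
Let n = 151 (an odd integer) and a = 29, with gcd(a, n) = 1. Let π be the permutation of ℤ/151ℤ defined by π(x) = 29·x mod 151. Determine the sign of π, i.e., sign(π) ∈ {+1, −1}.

Start at x=125: 125 → 1 → 29 → 86 → 78 → 148 → 64 → … (one orbit).
Decompose π into cycles: lengths [25, 25, 25, 25, 25, 25, 1] (7 cycles, including the fixed point 0).
With 7 cycles on 151 points, sign = (−1)^{151−7} = +1.

+1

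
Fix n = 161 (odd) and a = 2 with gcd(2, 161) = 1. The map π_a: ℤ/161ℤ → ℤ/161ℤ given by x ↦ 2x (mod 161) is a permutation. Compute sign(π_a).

Trace 8: π^k(8) = [8, 16, 32, 64, 128, 95, 29] for k=0..6.
Cycle lengths of π_2 on ℤ/161ℤ: [33, 33, 33, 33, 11, 11, 3, 3, 1]; 9 cycles in total.
161 − 9 = 152 transpositions; sign(π) = (−1)^152 = +1.

+1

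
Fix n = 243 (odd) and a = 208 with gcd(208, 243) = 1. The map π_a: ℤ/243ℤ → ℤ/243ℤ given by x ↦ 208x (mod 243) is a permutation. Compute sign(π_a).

+1

Start at x=46: 46 → 91 → 217 → 181 → 226 → 109 → 73 → … (one orbit).
Decompose π into cycles: lengths [27, 27, 27, 27, 27, 27, 9, 9, 9, 9, 9, 9, 3, 3, 3, 3, 3, 3, 1, 1, 1, 1, 1, 1, 1, 1, 1] (27 cycles, including the fixed point 0).
n − c = 243 − 27 = 216; sign = (−1)^216 = +1.
Zolotarev: (208|243) = +1, matching the cycle-count sign.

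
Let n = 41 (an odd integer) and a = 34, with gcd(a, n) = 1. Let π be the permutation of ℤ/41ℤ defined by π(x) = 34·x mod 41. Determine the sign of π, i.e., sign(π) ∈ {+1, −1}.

Orbit of 33 under x↦34x: [33, 15, 18, 38, 21, 17, 4]… (length divides ord_41(34)).
2 cycles of lengths [40, 1].
41 − 2 = 39 transpositions; sign(π) = (−1)^39 = -1.
(34|41)_J = -1 (Zolotarev's lemma cross-check).

-1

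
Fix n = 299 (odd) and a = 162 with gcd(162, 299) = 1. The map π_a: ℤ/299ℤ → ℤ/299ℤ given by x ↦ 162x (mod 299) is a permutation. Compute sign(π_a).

Orbit of 93 under x↦162x: [93, 116, 254, 185, 70, 277, 24]… (length divides ord_299(162)).
π_162 has 46 disjoint cycles with lengths [12, 12, 12, 12, 12, 12, 12, 12, 12, 12, 12, 12, 12, 12, 12, 12, 12, 12, 12, 12, 12, 12, 12, 1, 1, 1, 1, 1, 1, 1, 1, 1, 1, 1, 1, 1, 1, 1, 1, 1, 1, 1, 1, 1, 1, 1] on {0,…,298}.
n − c = 299 − 46 = 253; sign = (−1)^253 = -1.
(162|299)_J = -1 (Zolotarev's lemma cross-check).

-1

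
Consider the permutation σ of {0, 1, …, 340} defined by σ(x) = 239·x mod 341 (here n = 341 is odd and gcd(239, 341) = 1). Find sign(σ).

+1

Orbit of 285 under x↦239x: [285, 256, 145, 214, 337, 67, 327]… (length divides ord_341(239)).
Decompose π into cycles: lengths [30, 30, 30, 30, 30, 30, 30, 30, 30, 30, 30, 10, 1] (13 cycles, including the fixed point 0).
13 cycles on 341: each ℓ→(−1)^(ℓ−1), product (−1)^328 = +1.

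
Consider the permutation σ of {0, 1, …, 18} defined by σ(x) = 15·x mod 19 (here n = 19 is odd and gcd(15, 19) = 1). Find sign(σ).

Orbit of 12 under x↦15x: [12, 9, 2, 11, 13, 5, 18]… (length divides ord_19(15)).
Cycle type of π: 18 + 1; total 2 cycles.
With 2 cycles on 19 points, sign = (−1)^{19−2} = -1.
The Jacobi symbol (15|19) = -1 (Zolotarev) agrees.

-1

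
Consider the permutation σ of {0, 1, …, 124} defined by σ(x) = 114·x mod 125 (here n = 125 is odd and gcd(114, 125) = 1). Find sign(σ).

Trace 49: π^k(49) = [49, 86, 54, 31, 34, 1, 114] for k=0..6.
Cycle type of π: 50×2 + 10×2 + 2×2 + 1; total 7 cycles.
n − c = 125 − 7 = 118; sign = (−1)^118 = +1.

+1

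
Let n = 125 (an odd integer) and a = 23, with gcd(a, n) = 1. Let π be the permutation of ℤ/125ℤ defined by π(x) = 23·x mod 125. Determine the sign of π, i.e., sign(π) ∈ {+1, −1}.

Trace 42: π^k(42) = [42, 91, 93, 14, 72, 31, 88] for k=0..6.
Decompose π into cycles: lengths [100, 20, 4, 1] (4 cycles, including the fixed point 0).
4 cycles on 125: each ℓ→(−1)^(ℓ−1), product (−1)^121 = -1.
Zolotarev: (23|125) = -1, matching the cycle-count sign.

-1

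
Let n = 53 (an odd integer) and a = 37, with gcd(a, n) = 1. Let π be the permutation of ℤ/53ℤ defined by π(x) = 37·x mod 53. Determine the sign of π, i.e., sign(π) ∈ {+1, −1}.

Trace 11: π^k(11) = [11, 36, 7, 47, 43, 1, 37] for k=0..6.
Cycle lengths of π_37 on ℤ/53ℤ: [26, 26, 1]; 3 cycles in total.
sign(π) = (−1)^{n − #cycles} = (−1)^{53−3} = (−1)^50 = +1.
Via Zolotarev, sign(π_{37}) = (37|53) = +1.

+1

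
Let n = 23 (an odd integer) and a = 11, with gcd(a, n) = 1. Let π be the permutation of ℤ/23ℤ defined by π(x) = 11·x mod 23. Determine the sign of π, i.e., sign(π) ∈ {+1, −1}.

-1

Orbit of 16 under x↦11x: [16, 15, 4, 21, 1, 11, 6]… (length divides ord_23(11)).
Cycle type of π: 22 + 1; total 2 cycles.
Σ(ℓ_i−1) = 23−2 = 21; sign = (−1)^21 = -1.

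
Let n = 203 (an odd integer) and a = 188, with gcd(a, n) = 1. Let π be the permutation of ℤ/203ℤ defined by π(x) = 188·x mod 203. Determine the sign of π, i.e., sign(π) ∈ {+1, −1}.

Trace 57: π^k(57) = [57, 160, 36, 69, 183, 97, 169] for k=0..6.
Cycle type of π: 28×7 + 2×3 + 1; total 11 cycles.
With 11 cycles on 203 points, sign = (−1)^{203−11} = +1.

+1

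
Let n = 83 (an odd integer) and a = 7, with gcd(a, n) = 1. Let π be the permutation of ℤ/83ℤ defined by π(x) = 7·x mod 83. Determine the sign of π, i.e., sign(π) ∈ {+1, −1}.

+1

Trace 3: π^k(3) = [3, 21, 64, 33, 65, 40, 31] for k=0..6.
Cycle type of π: 41×2 + 1; total 3 cycles.
83 − 3 = 80 transpositions; sign(π) = (−1)^80 = +1.
The Jacobi symbol (7|83) = +1 (Zolotarev) agrees.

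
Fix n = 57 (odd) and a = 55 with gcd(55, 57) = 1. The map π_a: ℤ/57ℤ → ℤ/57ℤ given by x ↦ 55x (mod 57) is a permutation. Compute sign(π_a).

+1

Start at x=43: 43 → 28 → 1 → 55 → 4 → 49 → 16 → … (one orbit).
9 cycles of lengths [9, 9, 9, 9, 9, 9, 1, 1, 1].
With 9 cycles on 57 points, sign = (−1)^{57−9} = +1.
Check: (55/57) = +1 by Zolotarev.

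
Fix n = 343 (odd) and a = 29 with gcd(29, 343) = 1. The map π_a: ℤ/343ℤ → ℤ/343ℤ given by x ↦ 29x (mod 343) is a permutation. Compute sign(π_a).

+1

Start at x=8: 8 → 232 → 211 → 288 → 120 → 50 → 78 → … (one orbit).
π_29 has 19 disjoint cycles with lengths [49, 49, 49, 49, 49, 49, 7, 7, 7, 7, 7, 7, 1, 1, 1, 1, 1, 1, 1] on {0,…,342}.
n − c = 343 − 19 = 324; sign = (−1)^324 = +1.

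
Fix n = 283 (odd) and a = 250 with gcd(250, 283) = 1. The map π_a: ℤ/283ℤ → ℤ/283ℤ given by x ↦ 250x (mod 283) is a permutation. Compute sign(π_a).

Start at x=225: 225 → 216 → 230 → 51 → 15 → 71 → 204 → … (one orbit).
The orbit structure of x ↦ 250x mod 283: 7 orbits of sizes [47, 47, 47, 47, 47, 47, 1].
283 − 7 = 276 transpositions; sign(π) = (−1)^276 = +1.
Check: (250/283) = +1 by Zolotarev.

+1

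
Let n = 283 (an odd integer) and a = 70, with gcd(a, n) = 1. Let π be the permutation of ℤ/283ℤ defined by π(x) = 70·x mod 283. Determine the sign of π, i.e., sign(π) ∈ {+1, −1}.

+1

Trace 11: π^k(11) = [11, 204, 130, 44, 250, 237, 176] for k=0..6.
The orbit structure of x ↦ 70x mod 283: 3 orbits of sizes [141, 141, 1].
With 3 cycles on 283 points, sign = (−1)^{283−3} = +1.
Check: (70/283) = +1 by Zolotarev.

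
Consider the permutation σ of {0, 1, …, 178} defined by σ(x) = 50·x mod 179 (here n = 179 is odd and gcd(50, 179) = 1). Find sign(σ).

Orbit of 152 under x↦50x: [152, 82, 162, 45, 102, 88, 104]… (length divides ord_179(50)).
Decompose π into cycles: lengths [178, 1] (2 cycles, including the fixed point 0).
179 − 2 = 177 transpositions; sign(π) = (−1)^177 = -1.

-1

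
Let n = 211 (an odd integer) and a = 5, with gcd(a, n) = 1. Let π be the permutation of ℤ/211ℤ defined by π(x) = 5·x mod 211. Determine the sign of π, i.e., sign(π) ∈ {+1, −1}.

+1

Orbit of 144 under x↦5x: [144, 87, 13, 65, 114, 148, 107]… (length divides ord_211(5)).
Cycle lengths of π_5 on ℤ/211ℤ: [35, 35, 35, 35, 35, 35, 1]; 7 cycles in total.
n − c = 211 − 7 = 204; sign = (−1)^204 = +1.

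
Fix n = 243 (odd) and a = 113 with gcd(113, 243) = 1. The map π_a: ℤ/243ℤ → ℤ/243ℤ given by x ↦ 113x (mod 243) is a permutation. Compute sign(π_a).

-1

Trace 220: π^k(220) = [220, 74, 100, 122, 178, 188, 103] for k=0..6.
Cycle type of π: 162 + 54 + 18 + 6 + 2 + 1; total 6 cycles.
sign(π) = (−1)^{n − #cycles} = (−1)^{243−6} = (−1)^237 = -1.
Check: (113/243) = -1 by Zolotarev.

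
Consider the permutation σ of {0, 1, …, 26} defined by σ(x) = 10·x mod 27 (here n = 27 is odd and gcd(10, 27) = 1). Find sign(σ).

+1

Orbit of 19 under x↦10x: [19, 1, 10]… (length divides ord_27(10)).
Cycle type of π: 3×6 + 1×9; total 15 cycles.
sign(π) = (−1)^{n − #cycles} = (−1)^{27−15} = (−1)^12 = +1.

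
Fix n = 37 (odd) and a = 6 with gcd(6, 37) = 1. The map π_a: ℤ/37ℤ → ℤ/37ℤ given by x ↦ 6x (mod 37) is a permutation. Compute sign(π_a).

Trace 1: π^k(1) = [1, 6, 36, 31] for k=0..3.
The orbit structure of x ↦ 6x mod 37: 10 orbits of sizes [4, 4, 4, 4, 4, 4, 4, 4, 4, 1].
sign(π) = (−1)^{n − #cycles} = (−1)^{37−10} = (−1)^27 = -1.

-1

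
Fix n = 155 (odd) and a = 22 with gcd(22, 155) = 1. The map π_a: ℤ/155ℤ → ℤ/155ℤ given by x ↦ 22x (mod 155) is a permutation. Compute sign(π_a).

+1

Trace 68: π^k(68) = [68, 101, 52, 59, 58, 36, 17] for k=0..6.
π_22 has 5 disjoint cycles with lengths [60, 60, 30, 4, 1] on {0,…,154}.
n − c = 155 − 5 = 150; sign = (−1)^150 = +1.
Zolotarev: (22|155) = +1, matching the cycle-count sign.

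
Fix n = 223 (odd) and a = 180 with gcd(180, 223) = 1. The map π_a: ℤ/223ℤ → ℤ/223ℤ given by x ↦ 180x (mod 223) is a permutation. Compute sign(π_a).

-1

Start at x=132: 132 → 122 → 106 → 125 → 200 → 97 → 66 → … (one orbit).
2 cycles of lengths [222, 1].
Σ(ℓ_i−1) = 223−2 = 221; sign = (−1)^221 = -1.
(180|223)_J = -1 (Zolotarev's lemma cross-check).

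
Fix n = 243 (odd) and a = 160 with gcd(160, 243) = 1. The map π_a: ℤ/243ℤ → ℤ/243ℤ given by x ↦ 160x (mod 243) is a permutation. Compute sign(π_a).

Trace 133: π^k(133) = [133, 139, 127, 151, 103, 199, 7] for k=0..6.
π_160 has 11 disjoint cycles with lengths [81, 81, 27, 27, 9, 9, 3, 3, 1, 1, 1] on {0,…,242}.
With 11 cycles on 243 points, sign = (−1)^{243−11} = +1.

+1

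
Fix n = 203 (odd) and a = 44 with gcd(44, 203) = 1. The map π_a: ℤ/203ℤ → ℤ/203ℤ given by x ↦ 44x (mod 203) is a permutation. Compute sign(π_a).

Trace 183: π^k(183) = [183, 135, 53, 99, 93, 32, 190] for k=0..6.
6 cycles of lengths [84, 84, 28, 3, 3, 1].
With 6 cycles on 203 points, sign = (−1)^{203−6} = -1.
Via Zolotarev, sign(π_{44}) = (44|203) = -1.

-1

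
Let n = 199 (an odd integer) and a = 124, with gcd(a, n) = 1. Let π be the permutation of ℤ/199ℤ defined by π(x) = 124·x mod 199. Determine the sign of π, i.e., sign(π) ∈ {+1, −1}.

+1

Orbit of 112 under x↦124x: [112, 157, 165, 162, 188, 29, 14]… (length divides ord_199(124)).
Decompose π into cycles: lengths [99, 99, 1] (3 cycles, including the fixed point 0).
199 − 3 = 196 transpositions; sign(π) = (−1)^196 = +1.
Zolotarev: (124|199) = +1, matching the cycle-count sign.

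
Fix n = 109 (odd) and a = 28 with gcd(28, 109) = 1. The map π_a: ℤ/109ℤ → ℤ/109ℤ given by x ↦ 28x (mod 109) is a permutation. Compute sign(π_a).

Start at x=80: 80 → 60 → 45 → 61 → 73 → 82 → 7 → … (one orbit).
Decompose π into cycles: lengths [54, 54, 1] (3 cycles, including the fixed point 0).
With 3 cycles on 109 points, sign = (−1)^{109−3} = +1.
Via Zolotarev, sign(π_{28}) = (28|109) = +1.

+1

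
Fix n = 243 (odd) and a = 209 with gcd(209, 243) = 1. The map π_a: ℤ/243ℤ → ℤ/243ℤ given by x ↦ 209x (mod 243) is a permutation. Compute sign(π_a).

Start at x=238: 238 → 170 → 52 → 176 → 91 → 65 → 220 → … (one orbit).
6 cycles of lengths [162, 54, 18, 6, 2, 1].
Σ(ℓ_i−1) = 243−6 = 237; sign = (−1)^237 = -1.
Via Zolotarev, sign(π_{209}) = (209|243) = -1.

-1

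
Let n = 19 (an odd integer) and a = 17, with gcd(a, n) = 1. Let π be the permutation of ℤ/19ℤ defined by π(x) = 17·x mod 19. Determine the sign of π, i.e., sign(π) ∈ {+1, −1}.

Start at x=9: 9 → 1 → 17 → 4 → 11 → 16 → 6 → … (one orbit).
π_17 has 3 disjoint cycles with lengths [9, 9, 1] on {0,…,18}.
sign(π) = (−1)^{n − #cycles} = (−1)^{19−3} = (−1)^16 = +1.
The Jacobi symbol (17|19) = +1 (Zolotarev) agrees.

+1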